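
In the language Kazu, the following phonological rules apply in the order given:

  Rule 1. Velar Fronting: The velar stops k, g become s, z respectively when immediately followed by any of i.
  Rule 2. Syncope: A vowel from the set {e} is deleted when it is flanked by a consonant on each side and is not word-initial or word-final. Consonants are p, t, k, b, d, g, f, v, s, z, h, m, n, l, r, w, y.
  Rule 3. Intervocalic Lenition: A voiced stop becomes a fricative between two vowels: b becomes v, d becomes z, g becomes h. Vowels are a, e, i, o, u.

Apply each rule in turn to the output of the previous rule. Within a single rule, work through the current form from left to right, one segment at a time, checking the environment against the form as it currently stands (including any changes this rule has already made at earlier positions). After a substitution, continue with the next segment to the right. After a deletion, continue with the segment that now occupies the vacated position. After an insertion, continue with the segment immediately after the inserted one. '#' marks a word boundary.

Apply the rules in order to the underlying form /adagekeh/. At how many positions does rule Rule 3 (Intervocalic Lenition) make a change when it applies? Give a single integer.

1

Rule 1 Velar Fronting: no change — [adagekeh]
Rule 2 Syncope: [adagekeh] → [adagkh]
Rule 3 Intervocalic Lenition: [adagkh] → [azagkh]
Rule Rule 3 changed 1 position(s).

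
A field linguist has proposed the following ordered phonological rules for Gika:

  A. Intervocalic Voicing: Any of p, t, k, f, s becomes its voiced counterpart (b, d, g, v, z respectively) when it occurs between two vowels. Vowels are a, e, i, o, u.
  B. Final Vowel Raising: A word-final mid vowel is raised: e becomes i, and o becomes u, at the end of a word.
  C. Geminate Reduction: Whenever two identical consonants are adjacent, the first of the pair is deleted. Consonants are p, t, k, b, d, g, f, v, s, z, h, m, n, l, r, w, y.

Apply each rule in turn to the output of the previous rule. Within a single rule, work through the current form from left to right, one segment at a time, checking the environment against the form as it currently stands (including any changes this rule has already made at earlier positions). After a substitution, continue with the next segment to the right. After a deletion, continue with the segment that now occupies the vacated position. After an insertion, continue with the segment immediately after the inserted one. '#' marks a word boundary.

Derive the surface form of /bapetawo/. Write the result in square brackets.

[babedawu]

A Intervocalic Voicing: [bapetawo] → [babedawo]
B Final Vowel Raising: [babedawo] → [babedawu]
C Geminate Reduction: no change — [babedawu]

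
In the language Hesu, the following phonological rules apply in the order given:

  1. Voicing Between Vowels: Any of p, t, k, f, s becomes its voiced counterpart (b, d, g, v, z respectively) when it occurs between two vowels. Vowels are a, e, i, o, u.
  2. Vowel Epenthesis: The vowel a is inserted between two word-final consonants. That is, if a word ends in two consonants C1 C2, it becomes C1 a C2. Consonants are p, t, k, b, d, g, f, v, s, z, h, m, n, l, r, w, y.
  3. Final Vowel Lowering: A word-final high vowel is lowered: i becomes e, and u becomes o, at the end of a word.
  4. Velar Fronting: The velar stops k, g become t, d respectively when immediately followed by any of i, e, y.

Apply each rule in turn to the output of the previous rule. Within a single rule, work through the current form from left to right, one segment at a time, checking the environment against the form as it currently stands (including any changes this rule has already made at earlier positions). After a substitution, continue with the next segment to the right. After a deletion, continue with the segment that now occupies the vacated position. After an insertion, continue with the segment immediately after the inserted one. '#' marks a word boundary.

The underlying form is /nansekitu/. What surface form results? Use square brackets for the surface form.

[nansedido]

1 Voicing Between Vowels: [nansekitu] → [nansegidu]
2 Vowel Epenthesis: no change — [nansegidu]
3 Final Vowel Lowering: [nansegidu] → [nansegido]
4 Velar Fronting: [nansegido] → [nansedido]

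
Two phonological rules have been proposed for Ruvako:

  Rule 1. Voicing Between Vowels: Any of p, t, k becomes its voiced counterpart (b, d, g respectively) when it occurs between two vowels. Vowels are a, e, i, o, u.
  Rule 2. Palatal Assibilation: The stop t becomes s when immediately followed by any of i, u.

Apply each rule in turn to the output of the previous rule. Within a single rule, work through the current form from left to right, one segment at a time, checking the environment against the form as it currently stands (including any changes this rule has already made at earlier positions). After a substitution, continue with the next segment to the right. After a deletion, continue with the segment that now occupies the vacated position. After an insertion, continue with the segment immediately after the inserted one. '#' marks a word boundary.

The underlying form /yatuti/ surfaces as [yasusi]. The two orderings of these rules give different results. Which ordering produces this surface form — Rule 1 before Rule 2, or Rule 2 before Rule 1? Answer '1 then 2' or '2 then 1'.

2 then 1

Order 1 then 2:
  1 Voicing Between Vowels: [yatuti] → [yadudi]
  2 Palatal Assibilation: no change — [yadudi]
  result: [yadudi]
Order 2 then 1:
  2 Palatal Assibilation: [yatuti] → [yasusi]
  1 Voicing Between Vowels: no change — [yasusi]
  result: [yasusi]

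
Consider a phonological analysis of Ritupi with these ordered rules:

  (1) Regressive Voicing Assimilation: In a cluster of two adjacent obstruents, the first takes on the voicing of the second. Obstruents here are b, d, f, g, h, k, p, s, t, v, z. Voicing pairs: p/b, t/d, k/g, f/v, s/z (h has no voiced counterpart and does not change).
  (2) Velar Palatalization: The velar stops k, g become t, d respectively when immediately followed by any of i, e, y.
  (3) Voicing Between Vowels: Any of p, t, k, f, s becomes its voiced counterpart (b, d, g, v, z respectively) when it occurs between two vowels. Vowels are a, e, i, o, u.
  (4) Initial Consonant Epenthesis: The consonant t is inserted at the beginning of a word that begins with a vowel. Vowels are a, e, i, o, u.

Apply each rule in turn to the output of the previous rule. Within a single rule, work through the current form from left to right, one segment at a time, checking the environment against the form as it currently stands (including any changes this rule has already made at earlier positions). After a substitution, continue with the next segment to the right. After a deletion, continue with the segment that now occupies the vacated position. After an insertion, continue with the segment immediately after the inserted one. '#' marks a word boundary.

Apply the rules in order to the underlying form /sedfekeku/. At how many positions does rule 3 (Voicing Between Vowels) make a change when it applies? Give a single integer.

(1) Regressive Voicing Assimilation: [sedfekeku] → [setfekeku]
(2) Velar Palatalization: [setfekeku] → [setfeteku]
(3) Voicing Between Vowels: [setfeteku] → [setfedegu]
(4) Initial Consonant Epenthesis: no change — [setfedegu]
Rule 3 changed 2 position(s).

2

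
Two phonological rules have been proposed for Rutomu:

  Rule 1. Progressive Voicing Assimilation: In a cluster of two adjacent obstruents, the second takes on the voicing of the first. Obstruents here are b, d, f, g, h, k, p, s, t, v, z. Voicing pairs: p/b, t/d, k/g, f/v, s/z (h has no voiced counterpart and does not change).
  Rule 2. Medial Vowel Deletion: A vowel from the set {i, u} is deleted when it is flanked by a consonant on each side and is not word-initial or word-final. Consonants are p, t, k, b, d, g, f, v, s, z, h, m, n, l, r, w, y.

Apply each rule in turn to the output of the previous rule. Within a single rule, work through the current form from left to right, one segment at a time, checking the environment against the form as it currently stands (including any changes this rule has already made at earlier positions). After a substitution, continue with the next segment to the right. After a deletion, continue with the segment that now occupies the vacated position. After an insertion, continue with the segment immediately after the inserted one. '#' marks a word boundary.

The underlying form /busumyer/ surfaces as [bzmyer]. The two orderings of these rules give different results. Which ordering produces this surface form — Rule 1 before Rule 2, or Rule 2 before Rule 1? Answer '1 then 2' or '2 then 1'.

2 then 1

Order 1 then 2:
  1 Progressive Voicing Assimilation: no change — [busumyer]
  2 Medial Vowel Deletion: [busumyer] → [bsmyer]
  result: [bsmyer]
Order 2 then 1:
  2 Medial Vowel Deletion: [busumyer] → [bsmyer]
  1 Progressive Voicing Assimilation: [bsmyer] → [bzmyer]
  result: [bzmyer]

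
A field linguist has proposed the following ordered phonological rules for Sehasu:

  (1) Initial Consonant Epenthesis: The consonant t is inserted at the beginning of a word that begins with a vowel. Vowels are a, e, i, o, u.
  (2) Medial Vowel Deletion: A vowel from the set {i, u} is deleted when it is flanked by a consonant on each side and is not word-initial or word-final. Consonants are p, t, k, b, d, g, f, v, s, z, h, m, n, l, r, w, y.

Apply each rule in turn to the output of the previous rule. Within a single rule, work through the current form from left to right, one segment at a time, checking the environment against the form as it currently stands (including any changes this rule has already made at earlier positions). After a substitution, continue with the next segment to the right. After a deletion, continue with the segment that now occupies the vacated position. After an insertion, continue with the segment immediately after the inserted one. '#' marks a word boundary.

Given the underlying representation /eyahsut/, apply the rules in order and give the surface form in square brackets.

[teyahst]

(1) Initial Consonant Epenthesis: [eyahsut] → [teyahsut]
(2) Medial Vowel Deletion: [teyahsut] → [teyahst]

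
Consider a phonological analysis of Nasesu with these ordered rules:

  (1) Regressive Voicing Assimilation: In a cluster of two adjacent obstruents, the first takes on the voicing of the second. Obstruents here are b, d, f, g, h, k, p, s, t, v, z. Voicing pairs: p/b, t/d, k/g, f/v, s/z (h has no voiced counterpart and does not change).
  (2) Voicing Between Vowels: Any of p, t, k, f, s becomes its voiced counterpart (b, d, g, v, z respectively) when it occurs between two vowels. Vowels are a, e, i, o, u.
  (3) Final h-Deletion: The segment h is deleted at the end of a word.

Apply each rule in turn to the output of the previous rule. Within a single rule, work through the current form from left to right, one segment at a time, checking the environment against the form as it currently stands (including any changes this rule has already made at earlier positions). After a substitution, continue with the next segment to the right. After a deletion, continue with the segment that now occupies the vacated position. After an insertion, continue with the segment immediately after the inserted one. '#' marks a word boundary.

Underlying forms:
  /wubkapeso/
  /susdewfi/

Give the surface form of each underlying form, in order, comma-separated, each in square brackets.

[wupkabezo], [suzdewfi]

/wubkapeso/:
  (1) Regressive Voicing Assimilation: [wubkapeso] → [wupkapeso]
  (2) Voicing Between Vowels: [wupkapeso] → [wupkabezo]
  (3) Final h-Deletion: no change — [wupkabezo]
/susdewfi/:
  (1) Regressive Voicing Assimilation: [susdewfi] → [suzdewfi]
  (2) Voicing Between Vowels: no change — [suzdewfi]
  (3) Final h-Deletion: no change — [suzdewfi]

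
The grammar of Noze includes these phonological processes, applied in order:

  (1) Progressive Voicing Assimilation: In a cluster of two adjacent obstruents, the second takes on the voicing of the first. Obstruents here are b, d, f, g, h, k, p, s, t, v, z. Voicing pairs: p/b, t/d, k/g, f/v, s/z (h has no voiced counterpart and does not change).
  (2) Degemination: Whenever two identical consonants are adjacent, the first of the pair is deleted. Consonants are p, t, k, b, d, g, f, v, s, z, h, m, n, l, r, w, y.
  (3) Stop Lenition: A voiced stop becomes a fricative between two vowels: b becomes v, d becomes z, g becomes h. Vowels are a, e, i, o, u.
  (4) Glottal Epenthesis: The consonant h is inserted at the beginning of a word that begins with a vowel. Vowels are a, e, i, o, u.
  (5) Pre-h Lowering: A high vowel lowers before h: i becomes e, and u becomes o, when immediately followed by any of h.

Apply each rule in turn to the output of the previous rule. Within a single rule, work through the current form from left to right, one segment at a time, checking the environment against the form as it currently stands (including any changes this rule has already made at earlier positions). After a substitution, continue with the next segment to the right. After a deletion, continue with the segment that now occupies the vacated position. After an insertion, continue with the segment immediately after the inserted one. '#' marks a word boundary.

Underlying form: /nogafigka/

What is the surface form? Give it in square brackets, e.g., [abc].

(1) Progressive Voicing Assimilation: [nogafigka] → [nogafigga]
(2) Degemination: [nogafigga] → [nogafiga]
(3) Stop Lenition: [nogafiga] → [nohafiha]
(4) Glottal Epenthesis: no change — [nohafiha]
(5) Pre-h Lowering: [nohafiha] → [nohafeha]

[nohafeha]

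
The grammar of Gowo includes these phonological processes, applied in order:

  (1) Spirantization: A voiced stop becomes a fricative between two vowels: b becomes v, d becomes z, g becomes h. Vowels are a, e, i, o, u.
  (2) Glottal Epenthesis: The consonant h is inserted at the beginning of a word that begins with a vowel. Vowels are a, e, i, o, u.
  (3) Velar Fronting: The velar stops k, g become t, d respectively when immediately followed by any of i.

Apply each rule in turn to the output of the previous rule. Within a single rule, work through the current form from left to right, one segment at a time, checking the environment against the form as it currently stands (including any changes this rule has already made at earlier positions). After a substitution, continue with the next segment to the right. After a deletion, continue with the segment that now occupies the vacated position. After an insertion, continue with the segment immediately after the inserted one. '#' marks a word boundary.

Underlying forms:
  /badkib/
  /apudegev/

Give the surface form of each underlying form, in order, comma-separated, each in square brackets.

[badtib], [hapuzehev]

/badkib/:
  (1) Spirantization: no change — [badkib]
  (2) Glottal Epenthesis: no change — [badkib]
  (3) Velar Fronting: [badkib] → [badtib]
/apudegev/:
  (1) Spirantization: [apudegev] → [apuzehev]
  (2) Glottal Epenthesis: [apuzehev] → [hapuzehev]
  (3) Velar Fronting: no change — [hapuzehev]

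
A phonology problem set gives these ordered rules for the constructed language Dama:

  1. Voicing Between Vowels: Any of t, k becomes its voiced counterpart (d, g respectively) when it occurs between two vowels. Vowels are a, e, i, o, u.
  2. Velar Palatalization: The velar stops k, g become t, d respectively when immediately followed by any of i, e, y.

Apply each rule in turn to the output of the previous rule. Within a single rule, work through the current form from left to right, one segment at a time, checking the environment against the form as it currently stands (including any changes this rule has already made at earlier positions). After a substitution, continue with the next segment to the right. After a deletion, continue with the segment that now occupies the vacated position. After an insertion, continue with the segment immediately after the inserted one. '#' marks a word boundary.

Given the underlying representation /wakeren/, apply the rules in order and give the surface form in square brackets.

1 Voicing Between Vowels: [wakeren] → [wageren]
2 Velar Palatalization: [wageren] → [waderen]

[waderen]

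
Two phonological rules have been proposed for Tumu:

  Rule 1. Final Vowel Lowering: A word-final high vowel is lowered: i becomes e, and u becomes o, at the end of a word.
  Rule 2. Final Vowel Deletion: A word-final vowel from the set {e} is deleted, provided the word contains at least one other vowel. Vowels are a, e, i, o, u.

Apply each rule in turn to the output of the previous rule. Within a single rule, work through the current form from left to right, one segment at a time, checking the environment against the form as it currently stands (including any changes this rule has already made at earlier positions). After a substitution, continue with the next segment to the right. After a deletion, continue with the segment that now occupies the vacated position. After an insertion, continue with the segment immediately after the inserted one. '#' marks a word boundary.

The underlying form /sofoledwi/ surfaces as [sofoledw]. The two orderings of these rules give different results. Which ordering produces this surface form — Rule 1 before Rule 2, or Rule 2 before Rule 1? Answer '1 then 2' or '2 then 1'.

Order 1 then 2:
  1 Final Vowel Lowering: [sofoledwi] → [sofoledwe]
  2 Final Vowel Deletion: [sofoledwe] → [sofoledw]
  result: [sofoledw]
Order 2 then 1:
  2 Final Vowel Deletion: no change — [sofoledwi]
  1 Final Vowel Lowering: [sofoledwi] → [sofoledwe]
  result: [sofoledwe]

1 then 2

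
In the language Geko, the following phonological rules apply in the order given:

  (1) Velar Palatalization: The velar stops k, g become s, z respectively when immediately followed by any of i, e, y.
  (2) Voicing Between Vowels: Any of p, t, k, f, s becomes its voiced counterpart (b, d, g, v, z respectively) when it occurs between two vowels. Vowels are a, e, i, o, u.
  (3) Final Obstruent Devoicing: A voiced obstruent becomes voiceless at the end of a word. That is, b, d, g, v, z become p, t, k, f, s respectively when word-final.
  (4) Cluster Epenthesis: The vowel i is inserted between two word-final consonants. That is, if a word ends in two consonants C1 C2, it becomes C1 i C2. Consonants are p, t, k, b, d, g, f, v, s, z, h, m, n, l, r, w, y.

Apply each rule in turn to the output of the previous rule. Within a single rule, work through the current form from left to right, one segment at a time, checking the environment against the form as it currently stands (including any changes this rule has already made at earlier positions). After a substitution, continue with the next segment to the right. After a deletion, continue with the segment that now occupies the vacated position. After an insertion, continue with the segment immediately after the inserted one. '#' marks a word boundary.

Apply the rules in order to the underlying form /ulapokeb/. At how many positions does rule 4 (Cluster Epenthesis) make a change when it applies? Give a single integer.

0

(1) Velar Palatalization: [ulapokeb] → [ulaposeb]
(2) Voicing Between Vowels: [ulaposeb] → [ulabozeb]
(3) Final Obstruent Devoicing: [ulabozeb] → [ulabozep]
(4) Cluster Epenthesis: no change — [ulabozep]
Rule 4 changed 0 position(s).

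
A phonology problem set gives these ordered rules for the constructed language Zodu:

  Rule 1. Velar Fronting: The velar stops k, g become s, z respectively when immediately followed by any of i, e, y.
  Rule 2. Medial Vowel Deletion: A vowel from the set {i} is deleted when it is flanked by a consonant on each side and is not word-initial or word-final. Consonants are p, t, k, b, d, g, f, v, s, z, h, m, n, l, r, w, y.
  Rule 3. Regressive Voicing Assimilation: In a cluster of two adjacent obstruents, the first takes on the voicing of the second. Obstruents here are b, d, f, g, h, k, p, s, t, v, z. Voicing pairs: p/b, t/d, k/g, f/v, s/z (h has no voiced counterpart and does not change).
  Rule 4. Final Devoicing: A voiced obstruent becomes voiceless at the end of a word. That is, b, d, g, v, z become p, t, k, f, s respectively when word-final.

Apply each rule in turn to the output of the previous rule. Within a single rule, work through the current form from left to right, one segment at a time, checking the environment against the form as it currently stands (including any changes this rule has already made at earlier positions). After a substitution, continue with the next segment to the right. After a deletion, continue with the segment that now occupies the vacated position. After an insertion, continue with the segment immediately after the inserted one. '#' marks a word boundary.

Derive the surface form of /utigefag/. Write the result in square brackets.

[udzefak]

Rule 1 Velar Fronting: [utigefag] → [utizefag]
Rule 2 Medial Vowel Deletion: [utizefag] → [utzefag]
Rule 3 Regressive Voicing Assimilation: [utzefag] → [udzefag]
Rule 4 Final Devoicing: [udzefag] → [udzefak]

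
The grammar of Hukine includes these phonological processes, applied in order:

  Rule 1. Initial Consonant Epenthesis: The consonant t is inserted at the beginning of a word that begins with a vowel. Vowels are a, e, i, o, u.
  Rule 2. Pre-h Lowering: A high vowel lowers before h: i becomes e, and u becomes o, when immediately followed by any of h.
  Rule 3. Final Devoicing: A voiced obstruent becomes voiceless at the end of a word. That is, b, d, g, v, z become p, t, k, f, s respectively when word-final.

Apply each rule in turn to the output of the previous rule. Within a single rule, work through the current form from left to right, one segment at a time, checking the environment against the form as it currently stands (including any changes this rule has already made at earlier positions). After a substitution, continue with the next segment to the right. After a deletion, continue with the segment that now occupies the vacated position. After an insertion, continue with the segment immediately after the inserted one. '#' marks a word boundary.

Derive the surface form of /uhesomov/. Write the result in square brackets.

Rule 1 Initial Consonant Epenthesis: [uhesomov] → [tuhesomov]
Rule 2 Pre-h Lowering: [tuhesomov] → [tohesomov]
Rule 3 Final Devoicing: [tohesomov] → [tohesomof]

[tohesomof]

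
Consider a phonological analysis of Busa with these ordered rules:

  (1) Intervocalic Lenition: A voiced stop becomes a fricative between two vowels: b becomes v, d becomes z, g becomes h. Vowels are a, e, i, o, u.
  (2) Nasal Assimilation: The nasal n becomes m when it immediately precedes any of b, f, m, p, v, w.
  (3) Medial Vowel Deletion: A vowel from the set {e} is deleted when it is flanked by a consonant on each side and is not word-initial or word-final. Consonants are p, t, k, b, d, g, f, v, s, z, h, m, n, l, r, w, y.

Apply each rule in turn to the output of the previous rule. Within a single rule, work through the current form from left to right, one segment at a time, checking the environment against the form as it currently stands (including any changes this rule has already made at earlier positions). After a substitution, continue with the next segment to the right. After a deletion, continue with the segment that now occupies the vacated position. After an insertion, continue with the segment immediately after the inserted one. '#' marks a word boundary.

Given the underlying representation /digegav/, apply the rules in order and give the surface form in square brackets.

[dihhav]

(1) Intervocalic Lenition: [digegav] → [dihehav]
(2) Nasal Assimilation: no change — [dihehav]
(3) Medial Vowel Deletion: [dihehav] → [dihhav]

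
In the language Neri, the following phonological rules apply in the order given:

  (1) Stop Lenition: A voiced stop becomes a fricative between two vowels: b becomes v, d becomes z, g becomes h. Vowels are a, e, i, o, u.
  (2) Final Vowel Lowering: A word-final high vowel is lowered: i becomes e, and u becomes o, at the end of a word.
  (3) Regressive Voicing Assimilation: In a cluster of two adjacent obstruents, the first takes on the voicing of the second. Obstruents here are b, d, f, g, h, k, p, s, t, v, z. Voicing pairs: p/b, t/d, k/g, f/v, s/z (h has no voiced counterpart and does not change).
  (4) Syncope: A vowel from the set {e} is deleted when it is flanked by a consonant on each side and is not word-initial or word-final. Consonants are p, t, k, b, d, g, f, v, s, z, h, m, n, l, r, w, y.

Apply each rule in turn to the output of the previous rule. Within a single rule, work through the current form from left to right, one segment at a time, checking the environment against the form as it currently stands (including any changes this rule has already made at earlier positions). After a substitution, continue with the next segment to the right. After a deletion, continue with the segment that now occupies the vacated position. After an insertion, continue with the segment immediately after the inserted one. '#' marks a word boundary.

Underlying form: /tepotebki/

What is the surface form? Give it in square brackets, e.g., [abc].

(1) Stop Lenition: no change — [tepotebki]
(2) Final Vowel Lowering: [tepotebki] → [tepotebke]
(3) Regressive Voicing Assimilation: [tepotebke] → [tepotepke]
(4) Syncope: [tepotepke] → [tpotpke]

[tpotpke]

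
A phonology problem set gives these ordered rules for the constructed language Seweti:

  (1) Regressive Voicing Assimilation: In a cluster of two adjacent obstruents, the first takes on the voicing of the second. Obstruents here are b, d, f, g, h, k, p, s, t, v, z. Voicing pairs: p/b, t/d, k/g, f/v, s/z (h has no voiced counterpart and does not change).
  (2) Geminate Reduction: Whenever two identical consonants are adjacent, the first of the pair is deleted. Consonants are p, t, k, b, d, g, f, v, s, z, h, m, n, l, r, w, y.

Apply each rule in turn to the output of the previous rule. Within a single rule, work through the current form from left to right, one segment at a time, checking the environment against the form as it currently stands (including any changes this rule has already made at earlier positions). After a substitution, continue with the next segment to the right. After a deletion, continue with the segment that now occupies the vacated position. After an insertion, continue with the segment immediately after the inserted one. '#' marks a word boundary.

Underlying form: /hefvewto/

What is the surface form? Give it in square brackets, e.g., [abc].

[hevewto]

(1) Regressive Voicing Assimilation: [hefvewto] → [hevvewto]
(2) Geminate Reduction: [hevvewto] → [hevewto]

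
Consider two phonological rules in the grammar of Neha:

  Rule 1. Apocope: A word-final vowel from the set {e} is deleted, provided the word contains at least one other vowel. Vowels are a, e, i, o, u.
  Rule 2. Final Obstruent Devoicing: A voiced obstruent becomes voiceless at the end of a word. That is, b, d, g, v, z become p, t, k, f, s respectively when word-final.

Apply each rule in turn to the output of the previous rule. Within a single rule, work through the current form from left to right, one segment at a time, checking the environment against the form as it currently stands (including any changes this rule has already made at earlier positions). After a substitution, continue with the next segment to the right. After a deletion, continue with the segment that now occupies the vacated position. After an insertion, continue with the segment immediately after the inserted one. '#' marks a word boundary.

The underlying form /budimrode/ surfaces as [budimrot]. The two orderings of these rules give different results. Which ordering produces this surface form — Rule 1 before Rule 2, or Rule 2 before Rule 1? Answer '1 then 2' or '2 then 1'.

1 then 2

Order 1 then 2:
  1 Apocope: [budimrode] → [budimrod]
  2 Final Obstruent Devoicing: [budimrod] → [budimrot]
  result: [budimrot]
Order 2 then 1:
  2 Final Obstruent Devoicing: no change — [budimrode]
  1 Apocope: [budimrode] → [budimrod]
  result: [budimrod]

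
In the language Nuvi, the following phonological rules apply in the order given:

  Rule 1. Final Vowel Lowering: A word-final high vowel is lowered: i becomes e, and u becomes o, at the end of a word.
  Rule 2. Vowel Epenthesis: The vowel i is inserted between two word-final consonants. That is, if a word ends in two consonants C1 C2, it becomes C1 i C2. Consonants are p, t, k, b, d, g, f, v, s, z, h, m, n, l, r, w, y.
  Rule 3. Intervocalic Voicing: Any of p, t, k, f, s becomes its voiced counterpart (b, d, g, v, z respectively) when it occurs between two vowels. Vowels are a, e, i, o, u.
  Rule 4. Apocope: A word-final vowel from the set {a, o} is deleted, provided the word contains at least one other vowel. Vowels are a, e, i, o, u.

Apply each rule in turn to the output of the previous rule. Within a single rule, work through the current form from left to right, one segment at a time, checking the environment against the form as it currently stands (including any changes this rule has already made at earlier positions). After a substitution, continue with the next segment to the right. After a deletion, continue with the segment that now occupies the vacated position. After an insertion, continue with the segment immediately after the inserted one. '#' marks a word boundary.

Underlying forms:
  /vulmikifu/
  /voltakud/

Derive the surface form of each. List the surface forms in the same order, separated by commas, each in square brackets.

[vulmigiv], [voltagud]

/vulmikifu/:
  Rule 1 Final Vowel Lowering: [vulmikifu] → [vulmikifo]
  Rule 2 Vowel Epenthesis: no change — [vulmikifo]
  Rule 3 Intervocalic Voicing: [vulmikifo] → [vulmigivo]
  Rule 4 Apocope: [vulmigivo] → [vulmigiv]
/voltakud/:
  Rule 1 Final Vowel Lowering: no change — [voltakud]
  Rule 2 Vowel Epenthesis: no change — [voltakud]
  Rule 3 Intervocalic Voicing: [voltakud] → [voltagud]
  Rule 4 Apocope: no change — [voltagud]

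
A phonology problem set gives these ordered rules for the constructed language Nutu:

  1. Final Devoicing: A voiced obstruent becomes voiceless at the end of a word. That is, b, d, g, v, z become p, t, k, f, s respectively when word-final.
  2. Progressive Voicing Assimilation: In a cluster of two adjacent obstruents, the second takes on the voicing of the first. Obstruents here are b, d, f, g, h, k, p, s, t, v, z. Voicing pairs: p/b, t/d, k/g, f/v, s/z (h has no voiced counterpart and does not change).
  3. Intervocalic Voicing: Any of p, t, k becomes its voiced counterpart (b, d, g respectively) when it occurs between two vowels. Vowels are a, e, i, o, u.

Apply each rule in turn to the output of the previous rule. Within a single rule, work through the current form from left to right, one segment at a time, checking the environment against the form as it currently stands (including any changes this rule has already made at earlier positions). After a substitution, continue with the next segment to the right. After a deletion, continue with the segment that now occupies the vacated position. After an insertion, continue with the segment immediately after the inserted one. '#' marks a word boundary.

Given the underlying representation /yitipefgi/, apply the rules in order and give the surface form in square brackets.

1 Final Devoicing: no change — [yitipefgi]
2 Progressive Voicing Assimilation: [yitipefgi] → [yitipefki]
3 Intervocalic Voicing: [yitipefki] → [yidibefki]

[yidibefki]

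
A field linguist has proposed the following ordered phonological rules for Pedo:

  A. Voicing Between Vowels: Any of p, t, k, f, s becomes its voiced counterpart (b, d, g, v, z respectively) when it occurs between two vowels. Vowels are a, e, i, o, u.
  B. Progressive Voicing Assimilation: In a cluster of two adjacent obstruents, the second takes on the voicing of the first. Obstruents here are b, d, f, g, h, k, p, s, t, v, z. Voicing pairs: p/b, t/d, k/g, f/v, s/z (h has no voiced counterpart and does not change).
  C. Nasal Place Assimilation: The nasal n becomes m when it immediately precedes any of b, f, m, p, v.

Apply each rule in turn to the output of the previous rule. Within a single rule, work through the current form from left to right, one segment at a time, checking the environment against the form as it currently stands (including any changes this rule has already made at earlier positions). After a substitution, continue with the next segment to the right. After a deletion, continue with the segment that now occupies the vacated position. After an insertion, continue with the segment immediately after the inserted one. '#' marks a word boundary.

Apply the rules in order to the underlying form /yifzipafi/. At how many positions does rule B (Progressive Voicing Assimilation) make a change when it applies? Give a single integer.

A Voicing Between Vowels: [yifzipafi] → [yifzibavi]
B Progressive Voicing Assimilation: [yifzibavi] → [yifsibavi]
C Nasal Place Assimilation: no change — [yifsibavi]
Rule B changed 1 position(s).

1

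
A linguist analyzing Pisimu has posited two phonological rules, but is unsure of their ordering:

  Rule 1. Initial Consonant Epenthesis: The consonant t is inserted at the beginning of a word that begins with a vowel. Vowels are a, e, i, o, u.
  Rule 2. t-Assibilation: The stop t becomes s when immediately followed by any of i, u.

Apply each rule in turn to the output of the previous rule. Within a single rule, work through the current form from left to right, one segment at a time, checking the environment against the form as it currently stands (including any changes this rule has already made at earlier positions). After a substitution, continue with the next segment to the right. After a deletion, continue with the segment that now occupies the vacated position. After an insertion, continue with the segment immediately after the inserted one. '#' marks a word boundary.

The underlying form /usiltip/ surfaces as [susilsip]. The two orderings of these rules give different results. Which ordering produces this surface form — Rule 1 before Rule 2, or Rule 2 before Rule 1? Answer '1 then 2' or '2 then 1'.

Order 1 then 2:
  1 Initial Consonant Epenthesis: [usiltip] → [tusiltip]
  2 t-Assibilation: [tusiltip] → [susilsip]
  result: [susilsip]
Order 2 then 1:
  2 t-Assibilation: [usiltip] → [usilsip]
  1 Initial Consonant Epenthesis: [usilsip] → [tusilsip]
  result: [tusilsip]

1 then 2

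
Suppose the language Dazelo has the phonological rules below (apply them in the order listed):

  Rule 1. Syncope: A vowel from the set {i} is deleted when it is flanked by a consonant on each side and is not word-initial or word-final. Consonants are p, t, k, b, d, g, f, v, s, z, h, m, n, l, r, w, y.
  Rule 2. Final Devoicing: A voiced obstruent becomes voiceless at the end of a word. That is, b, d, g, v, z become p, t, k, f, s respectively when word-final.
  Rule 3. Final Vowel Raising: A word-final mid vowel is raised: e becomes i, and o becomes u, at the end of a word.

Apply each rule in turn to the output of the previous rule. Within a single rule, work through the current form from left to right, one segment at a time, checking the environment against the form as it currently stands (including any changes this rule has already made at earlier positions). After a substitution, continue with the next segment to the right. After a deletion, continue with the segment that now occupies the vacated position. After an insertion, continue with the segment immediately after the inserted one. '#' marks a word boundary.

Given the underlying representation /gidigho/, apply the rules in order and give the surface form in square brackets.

[gdghu]

Rule 1 Syncope: [gidigho] → [gdgho]
Rule 2 Final Devoicing: no change — [gdgho]
Rule 3 Final Vowel Raising: [gdgho] → [gdghu]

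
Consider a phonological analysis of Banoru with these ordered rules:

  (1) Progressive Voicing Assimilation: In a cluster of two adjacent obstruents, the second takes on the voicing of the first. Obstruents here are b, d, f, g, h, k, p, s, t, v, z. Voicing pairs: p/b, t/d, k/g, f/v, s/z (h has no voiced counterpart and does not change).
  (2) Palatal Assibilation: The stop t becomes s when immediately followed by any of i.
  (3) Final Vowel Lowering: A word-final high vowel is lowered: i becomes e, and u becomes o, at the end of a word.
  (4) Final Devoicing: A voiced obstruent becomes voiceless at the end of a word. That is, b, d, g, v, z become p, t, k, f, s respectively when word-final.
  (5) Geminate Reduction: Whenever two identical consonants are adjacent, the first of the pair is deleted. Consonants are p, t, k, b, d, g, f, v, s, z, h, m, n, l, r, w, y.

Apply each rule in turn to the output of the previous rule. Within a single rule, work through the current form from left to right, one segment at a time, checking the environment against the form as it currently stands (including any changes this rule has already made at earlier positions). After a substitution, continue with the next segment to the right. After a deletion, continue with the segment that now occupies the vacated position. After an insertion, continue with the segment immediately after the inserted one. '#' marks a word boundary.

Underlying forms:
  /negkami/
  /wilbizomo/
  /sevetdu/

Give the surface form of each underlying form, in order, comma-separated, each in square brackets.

/negkami/:
  (1) Progressive Voicing Assimilation: [negkami] → [neggami]
  (2) Palatal Assibilation: no change — [neggami]
  (3) Final Vowel Lowering: [neggami] → [neggame]
  (4) Final Devoicing: no change — [neggame]
  (5) Geminate Reduction: [neggame] → [negame]
/wilbizomo/:
  (1) Progressive Voicing Assimilation: no change — [wilbizomo]
  (2) Palatal Assibilation: no change — [wilbizomo]
  (3) Final Vowel Lowering: no change — [wilbizomo]
  (4) Final Devoicing: no change — [wilbizomo]
  (5) Geminate Reduction: no change — [wilbizomo]
/sevetdu/:
  (1) Progressive Voicing Assimilation: [sevetdu] → [sevettu]
  (2) Palatal Assibilation: no change — [sevettu]
  (3) Final Vowel Lowering: [sevettu] → [sevetto]
  (4) Final Devoicing: no change — [sevetto]
  (5) Geminate Reduction: [sevetto] → [seveto]

[negame], [wilbizomo], [seveto]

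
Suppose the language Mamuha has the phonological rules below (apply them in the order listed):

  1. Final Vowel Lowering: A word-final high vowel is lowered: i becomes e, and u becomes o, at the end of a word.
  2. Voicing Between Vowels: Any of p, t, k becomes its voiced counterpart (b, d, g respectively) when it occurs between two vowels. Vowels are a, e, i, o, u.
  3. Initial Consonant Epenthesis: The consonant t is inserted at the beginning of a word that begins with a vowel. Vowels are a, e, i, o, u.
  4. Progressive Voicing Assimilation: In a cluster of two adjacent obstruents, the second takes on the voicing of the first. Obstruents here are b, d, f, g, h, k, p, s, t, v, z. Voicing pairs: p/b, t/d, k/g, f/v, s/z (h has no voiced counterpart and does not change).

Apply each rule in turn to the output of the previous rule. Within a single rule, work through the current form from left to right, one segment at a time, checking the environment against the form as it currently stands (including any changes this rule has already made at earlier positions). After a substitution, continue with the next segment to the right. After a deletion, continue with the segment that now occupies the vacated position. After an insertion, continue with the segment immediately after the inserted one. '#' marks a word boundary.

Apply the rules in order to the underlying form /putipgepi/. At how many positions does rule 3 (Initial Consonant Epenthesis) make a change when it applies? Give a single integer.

0

1 Final Vowel Lowering: [putipgepi] → [putipgepe]
2 Voicing Between Vowels: [putipgepe] → [pudipgebe]
3 Initial Consonant Epenthesis: no change — [pudipgebe]
4 Progressive Voicing Assimilation: [pudipgebe] → [pudipkebe]
Rule 3 changed 0 position(s).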